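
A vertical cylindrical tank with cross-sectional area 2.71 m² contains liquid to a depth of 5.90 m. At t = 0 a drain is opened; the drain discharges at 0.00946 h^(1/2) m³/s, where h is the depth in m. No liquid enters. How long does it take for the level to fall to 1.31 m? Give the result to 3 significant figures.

736 s

Mass balance (ρ constant): A dh/dt = −0.00946 √h.
This is separable: 2 d(√h)/dt = −0.00946/A, so √h = √h₀ − (0.00946/(2A)) t.
t = 2A(√h₀ − √h)/0.00946 = 2·2.71·(√5.90 − √1.31)/0.00946
  = 5.4200 × (2.4290 − 1.1446) / 0.00946 = 735.90 s.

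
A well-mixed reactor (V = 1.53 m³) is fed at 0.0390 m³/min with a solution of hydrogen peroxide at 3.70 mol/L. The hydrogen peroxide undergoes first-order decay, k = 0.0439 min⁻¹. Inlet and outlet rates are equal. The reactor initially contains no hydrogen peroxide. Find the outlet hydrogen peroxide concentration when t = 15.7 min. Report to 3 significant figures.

Species balance: V dC/dt = Q C_in − Q C − k V C.
This is linear with rate a = Q/V + k = 0.069390 min⁻¹.
C_ss = Q C_in/(Q + kV) = 1.3592 mol/L; C(t) = C_ss + (C₀ − C_ss) e^(−a t).
C(15.7) = 1.3592 + (-1.3592)·e^(−0.069390·15.7) = 1.3592 + (-1.3592)·0.33641 = 0.90194 mol/L.

0.902 mol/L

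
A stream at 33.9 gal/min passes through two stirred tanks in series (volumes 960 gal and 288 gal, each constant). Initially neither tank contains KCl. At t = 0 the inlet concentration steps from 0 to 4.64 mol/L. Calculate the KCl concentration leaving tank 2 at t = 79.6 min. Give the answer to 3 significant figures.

Each tank obeys Vᵢ dCᵢ/dt = Q(Cᵢ₋₁ − Cᵢ), so τᵢ = Vᵢ/Q.
τ₁ = 960/33.9 = 28.319 min; τ₂ = 288/33.9 = 8.4956 min.
Tank 1: C₁ = C_in(1 − e^(−t/τ₁)). Tank 2 (τ₁ ≠ τ₂): C₂ = C_in[1 − (τ₁ e^(−t/τ₁) − τ₂ e^(−t/τ₂))/(τ₁ − τ₂)].
At t = 79.6: e^(−t/τ₁) = 0.060152, e^(−t/τ₂) = 8.5279e-05.
C₂ = 4.64·[1 − (28.319·0.060152 − 8.4956·8.5279e-05)/(19.823)] = 4.64·0.91410 = 4.2414 mol/L.

4.24 mol/L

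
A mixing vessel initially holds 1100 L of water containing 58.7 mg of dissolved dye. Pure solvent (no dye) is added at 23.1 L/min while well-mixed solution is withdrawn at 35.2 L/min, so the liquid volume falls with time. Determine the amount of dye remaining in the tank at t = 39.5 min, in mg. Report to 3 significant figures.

Total volume: dV/dt = Q_in − Q_out = -12.100 L/min, so V(t) = 1100 − 12.100 t and V(39.5) = 622.05 L.
Species balance (pure solvent in): dm/dt = −Q_out · m/V(t).
Separate: dm/m = −Q_out dt/V(t) ⇒ ln(m/m₀) = −(Q_out/(Q_in−Q_out)) ln(V/V₀).
m = m₀ (V₀/V)^(Q_out/(Q_in−Q_out)) = 58.7 × (1100/622.05)^(-2.9091) = 11.180 mg.

11.2 mg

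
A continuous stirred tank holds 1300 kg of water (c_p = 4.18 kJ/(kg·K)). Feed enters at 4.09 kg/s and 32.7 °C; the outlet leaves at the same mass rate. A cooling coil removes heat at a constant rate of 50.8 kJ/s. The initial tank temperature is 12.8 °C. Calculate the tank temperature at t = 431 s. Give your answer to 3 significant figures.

25.4 °C

M c_p dT/dt = ṁ c_p (T_in − T) − Q̇.
Rearrange: dT/dt = (T_ss − T)/τ with τ = M/ṁ = 317.85 s and T_ss = T_in − Q̇/(ṁ c_p) = 29.729 °C.
Solution: T(t) = T_ss + (T₀ − T_ss) e^(−t/τ).
T(431) = 29.729 + (-16.929)·e^(−431/317.85) = 29.729 + (-16.929)·0.25769 = 25.366 °C.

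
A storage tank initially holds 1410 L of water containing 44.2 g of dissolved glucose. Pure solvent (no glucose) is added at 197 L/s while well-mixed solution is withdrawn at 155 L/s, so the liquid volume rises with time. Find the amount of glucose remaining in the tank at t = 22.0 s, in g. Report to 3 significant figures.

Total volume: dV/dt = Q_in − Q_out = 42.000 L/s, so V(t) = 1410 + 42.000 t and V(22.0) = 2334.0 L.
No glucose enters, so dm/dt = −Q_out · (m/V).
Separate: dm/m = −Q_out dt/V(t) ⇒ ln(m/m₀) = −(Q_out/(Q_in−Q_out)) ln(V/V₀).
m = m₀ (V₀/V)^(Q_out/(Q_in−Q_out)) = 44.2 × (1410/2334.0)^(3.6905) = 6.8809 g.

6.88 g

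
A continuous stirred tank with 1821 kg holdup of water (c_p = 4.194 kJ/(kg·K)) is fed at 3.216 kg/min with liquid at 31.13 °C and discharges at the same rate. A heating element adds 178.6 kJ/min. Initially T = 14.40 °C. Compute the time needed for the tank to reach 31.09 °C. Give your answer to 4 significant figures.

M c_p dT/dt = ṁ c_p (T_in − T) + Q̇.
τ = M/ṁ = 566.231 min; T_ss = T_in + Q̇/(ṁ c_p) = 44.3715 °C.
T(t) = T_ss + (T₀ − T_ss) e^(−t/τ). Set T = 31.09:
e^(−t/τ) = (31.09 − 44.3715)/(14.40 − 44.3715) = 0.443138
t = −566.231 · ln(0.443138) = 460.842 min.

460.8 min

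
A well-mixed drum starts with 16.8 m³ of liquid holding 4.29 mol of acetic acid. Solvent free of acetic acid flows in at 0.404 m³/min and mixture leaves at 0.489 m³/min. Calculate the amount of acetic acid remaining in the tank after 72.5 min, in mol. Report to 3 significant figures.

Total volume: dV/dt = Q_in − Q_out = -0.085000 m³/min, so V(t) = 16.8 − 0.085000 t and V(72.5) = 10.638 m³.
Solute balance: dm/dt = 0 − Q_out C = −Q_out m/V(t).
dm/m = −Q_out dt/(V₀ − 0.085000 t); integrating gives ln(m/m₀) = −(Q_out/(Q_in−Q_out)) ln(V/V₀).
m = m₀ (V₀/V)^(Q_out/(Q_in−Q_out)) = 4.29 × (16.8/10.638)^(-5.7529) = 0.30951 mol.

0.310 mol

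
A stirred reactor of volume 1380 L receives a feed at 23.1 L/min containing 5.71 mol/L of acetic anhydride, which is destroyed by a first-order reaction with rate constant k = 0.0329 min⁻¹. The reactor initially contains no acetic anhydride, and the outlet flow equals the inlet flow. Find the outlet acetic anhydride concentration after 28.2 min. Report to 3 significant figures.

1.45 mol/L

Species balance: V dC/dt = Q C_in − Q C − k V C.
dC/dt = (Q/V) C_in − (Q/V + k) C; effective rate a = Q/V + k = 0.016739 + 0.0329 = 0.049639 min⁻¹.
C_ss = Q C_in/(Q + kV) = 1.9255 mol/L; C(t) = C_ss + (C₀ − C_ss) e^(−a t).
C(28.2) = 1.9255 + (-1.9255)·e^(−0.049639·28.2) = 1.9255 + (-1.9255)·0.24664 = 1.4506 mol/L.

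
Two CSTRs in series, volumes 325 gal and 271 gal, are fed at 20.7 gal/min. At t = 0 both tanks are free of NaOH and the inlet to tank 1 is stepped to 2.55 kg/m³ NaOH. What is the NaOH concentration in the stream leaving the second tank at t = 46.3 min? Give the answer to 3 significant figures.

Species balance on tank i: dCᵢ/dt = (Cᵢ₋₁ − Cᵢ)/τᵢ with τᵢ = Vᵢ/Q.
τ₁ = 325/20.7 = 15.700 min; τ₂ = 271/20.7 = 13.092 min.
Tank 1: C₁ = C_in(1 − e^(−t/τ₁)). Tank 2 (τ₁ ≠ τ₂): C₂ = C_in[1 − (τ₁ e^(−t/τ₁) − τ₂ e^(−t/τ₂))/(τ₁ − τ₂)].
At t = 46.3: e^(−t/τ₁) = 0.052394, e^(−t/τ₂) = 0.029113.
C₂ = 2.55·[1 − (15.700·0.052394 − 13.092·0.029113)/(2.6087)] = 2.55·0.83077 = 2.1185 kg/m³.

2.12 kg/m³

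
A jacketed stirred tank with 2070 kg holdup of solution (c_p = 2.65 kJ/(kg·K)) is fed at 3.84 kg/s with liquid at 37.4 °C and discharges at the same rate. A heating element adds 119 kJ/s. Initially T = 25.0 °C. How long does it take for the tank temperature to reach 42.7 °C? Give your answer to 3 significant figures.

715 s

M c_p dT/dt = ṁ c_p (T_in − T) + Q̇.
τ = M/ṁ = 539.06 s; T_ss = T_in + Q̇/(ṁ c_p) = 49.094 °C.
T(t) = T_ss + (T₀ − T_ss) e^(−t/τ). Set T = 42.7:
e^(−t/τ) = (42.7 − 49.094)/(25.0 − 49.094) = 0.26538
t = −539.06 · ln(0.26538) = 715.11 s.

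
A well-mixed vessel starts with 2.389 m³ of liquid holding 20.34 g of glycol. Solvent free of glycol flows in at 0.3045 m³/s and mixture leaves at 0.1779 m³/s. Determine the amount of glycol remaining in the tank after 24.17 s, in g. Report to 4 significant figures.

6.385 g

Total volume: dV/dt = Q_in − Q_out = 0.126600 m³/s, so V(t) = 2.389 + 0.126600 t and V(24.17) = 5.44892 m³.
Species balance (pure solvent in): dm/dt = −Q_out · m/V(t).
Separate: dm/m = −Q_out dt/V(t) ⇒ ln(m/m₀) = −(Q_out/(Q_in−Q_out)) ln(V/V₀).
m = m₀ (V₀/V)^(Q_out/(Q_in−Q_out)) = 20.34 × (2.389/5.44892)^(1.40521) = 6.38487 g.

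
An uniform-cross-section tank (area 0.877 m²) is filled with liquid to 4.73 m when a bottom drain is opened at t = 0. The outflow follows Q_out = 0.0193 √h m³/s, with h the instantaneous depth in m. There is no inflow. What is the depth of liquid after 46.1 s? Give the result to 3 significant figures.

A dh/dt = −Q_out = −0.0193 √h.
Separate and integrate: 2(√h − √h₀) = −(0.0193/A) t.
√h = √4.73 − 0.0193·46.1/(2·0.877) = 2.1749 − 0.50726 = 1.6676.
h = 1.6676² = 2.7809 m.

2.78 m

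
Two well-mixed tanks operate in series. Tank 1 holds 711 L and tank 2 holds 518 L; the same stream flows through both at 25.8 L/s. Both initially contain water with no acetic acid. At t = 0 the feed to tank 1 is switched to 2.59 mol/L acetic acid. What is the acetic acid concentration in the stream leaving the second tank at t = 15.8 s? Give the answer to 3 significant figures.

Each tank obeys Vᵢ dCᵢ/dt = Q(Cᵢ₋₁ − Cᵢ), so τᵢ = Vᵢ/Q.
τ₁ = 711/25.8 = 27.558 s; τ₂ = 518/25.8 = 20.078 s.
Solving the cascade with C₁(0)=C₂(0)=0 gives C₂(t) = C_in[1 − (τ₁ e^(−t/τ₁) − τ₂ e^(−t/τ₂))/(τ₁ − τ₂)].
At t = 15.8: e^(−t/τ₁) = 0.56364, e^(−t/τ₂) = 0.45523.
C₂ = 2.59·[1 − (27.558·0.56364 − 20.078·0.45523)/(7.4806)] = 2.59·0.14538 = 0.37655 mol/L.

0.377 mol/L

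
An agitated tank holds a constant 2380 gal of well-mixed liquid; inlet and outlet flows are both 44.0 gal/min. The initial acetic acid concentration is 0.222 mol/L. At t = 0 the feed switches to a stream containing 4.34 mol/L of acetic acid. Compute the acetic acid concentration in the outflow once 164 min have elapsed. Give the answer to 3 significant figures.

Species balance on the tank: V dC/dt = Q(C_in − C).
Rewrite as dC/dt + C/τ = C_in/τ, τ = V/Q = 54.091 min.
This is linear first-order; C(t) = C_in + (C₀ − C_in) e^(−t/τ).
C(164) = 4.34 + (0.222 − 4.34)·e^(−164/54.091) = 4.34 + (-4.1180)·0.048222 = 4.1414 mol/L.

4.14 mol/L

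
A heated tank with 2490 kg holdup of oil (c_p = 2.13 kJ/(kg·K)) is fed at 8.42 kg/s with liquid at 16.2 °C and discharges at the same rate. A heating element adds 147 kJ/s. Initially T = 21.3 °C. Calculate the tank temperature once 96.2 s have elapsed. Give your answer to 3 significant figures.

22.2 °C

M c_p dT/dt = ṁ c_p (T_in − T) + Q̇.
Rearrange: dT/dt = (T_ss − T)/τ with τ = M/ṁ = 295.72 s and T_ss = T_in + Q̇/(ṁ c_p) = 24.396 °C.
This is linear first-order; T(t) = T_ss + (T₀ − T_ss) e^(−t/τ).
T(96.2) = 24.396 + (-3.0964)·e^(−96.2/295.72) = 24.396 + (-3.0964)·0.72231 = 22.160 °C.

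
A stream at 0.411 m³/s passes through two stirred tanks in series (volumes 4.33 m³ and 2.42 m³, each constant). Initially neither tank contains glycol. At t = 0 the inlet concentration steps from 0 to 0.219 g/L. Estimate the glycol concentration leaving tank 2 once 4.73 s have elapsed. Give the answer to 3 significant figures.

Each tank obeys Vᵢ dCᵢ/dt = Q(Cᵢ₋₁ − Cᵢ), so τᵢ = Vᵢ/Q.
τ₁ = 4.33/0.411 = 10.535 s; τ₂ = 2.42/0.411 = 5.8881 s.
Solving the cascade with C₁(0)=C₂(0)=0 gives C₂(t) = C_in[1 − (τ₁ e^(−t/τ₁) − τ₂ e^(−t/τ₂))/(τ₁ − τ₂)].
At t = 4.73: e^(−t/τ₁) = 0.63829, e^(−t/τ₂) = 0.44784.
C₂ = 0.219·[1 − (10.535·0.63829 − 5.8881·0.44784)/(4.6472)] = 0.219·0.12041 = 0.026371 g/L.

0.0264 g/L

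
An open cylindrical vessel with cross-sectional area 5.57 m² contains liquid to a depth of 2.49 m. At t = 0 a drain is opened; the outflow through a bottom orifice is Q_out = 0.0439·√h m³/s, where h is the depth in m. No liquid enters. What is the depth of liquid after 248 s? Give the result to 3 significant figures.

0.361 m

With no inflow, A dh/dt = −0.0439 √h.
Separate and integrate: 2(√h − √h₀) = −(0.0439/A) t.
√h = √2.49 − 0.0439·248/(2·5.57) = 1.5780 − 0.97731 = 0.60067.
h = 0.60067² = 0.36080 m.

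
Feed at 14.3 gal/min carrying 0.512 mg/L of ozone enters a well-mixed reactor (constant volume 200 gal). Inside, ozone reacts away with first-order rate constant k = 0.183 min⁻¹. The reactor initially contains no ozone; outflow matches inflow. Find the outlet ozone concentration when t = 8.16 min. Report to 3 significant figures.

0.126 mg/L

Species balance: V dC/dt = Q C_in − Q C − k V C.
dC/dt = (Q/V) C_in − (Q/V + k) C; effective rate a = Q/V + k = 0.071500 + 0.183 = 0.25450 min⁻¹.
C_ss = Q C_in/(Q + kV) = 0.14384 mg/L; C(t) = C_ss + (C₀ − C_ss) e^(−a t).
C(8.16) = 0.14384 + (-0.14384)·e^(−0.25450·8.16) = 0.14384 + (-0.14384)·0.12534 = 0.12581 mg/L.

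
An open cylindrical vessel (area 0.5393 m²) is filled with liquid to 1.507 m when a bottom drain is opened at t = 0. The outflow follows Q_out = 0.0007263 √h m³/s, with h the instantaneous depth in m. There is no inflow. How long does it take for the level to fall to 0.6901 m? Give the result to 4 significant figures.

589.4 s

Mass balance (ρ constant): A dh/dt = −0.0007263 √h.
Separate and integrate: 2(√h − √h₀) = −(0.0007263/A) t.
t = 2A(√h₀ − √h)/0.0007263 = 2·0.5393·(√1.507 − √0.6901)/0.0007263
  = 1.07860 × (1.22760 − 0.830723) / 0.0007263 = 589.386 s.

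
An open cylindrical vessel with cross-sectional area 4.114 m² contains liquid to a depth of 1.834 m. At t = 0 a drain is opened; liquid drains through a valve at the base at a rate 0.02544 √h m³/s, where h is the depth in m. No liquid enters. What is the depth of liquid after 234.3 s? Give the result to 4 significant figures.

With no inflow, A dh/dt = −0.02544 √h.
This is separable: 2 d(√h)/dt = −0.02544/A, so √h = √h₀ − (0.02544/(2A)) t.
√h = √1.834 − 0.02544·234.3/(2·4.114) = 1.35425 − 0.724428 = 0.629825.
h = 0.629825² = 0.396679 m.

0.3967 m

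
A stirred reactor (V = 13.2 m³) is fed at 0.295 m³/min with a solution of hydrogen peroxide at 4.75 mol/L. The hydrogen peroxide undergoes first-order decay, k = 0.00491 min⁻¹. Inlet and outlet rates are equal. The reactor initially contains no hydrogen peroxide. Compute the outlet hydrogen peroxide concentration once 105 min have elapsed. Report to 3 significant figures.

3.67 mol/L

Accumulation = in − out − consumed: V dC/dt = Q C_in − Q C − k V C.
This is linear with rate a = Q/V + k = 0.027258 min⁻¹.
C_ss = Q C_in/(Q + kV) = 3.8944 mol/L; C(t) = C_ss + (C₀ − C_ss) e^(−a t).
C(105) = 3.8944 + (-3.8944)·e^(−0.027258·105) = 3.8944 + (-3.8944)·0.057146 = 3.6718 mol/L.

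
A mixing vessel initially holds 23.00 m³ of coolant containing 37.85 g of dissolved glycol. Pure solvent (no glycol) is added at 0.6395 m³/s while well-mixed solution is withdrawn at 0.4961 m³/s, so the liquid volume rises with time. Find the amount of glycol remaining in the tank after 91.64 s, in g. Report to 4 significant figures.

7.926 g

Let m(t) be the amount of glycol. Volume: V(t) = V₀ + (Q_in − Q_out) t = 23.00 + 0.143400 t; V(91.64) = 36.1412 m³.
Species balance (pure solvent in): dm/dt = −Q_out · m/V(t).
Separate: dm/m = −Q_out dt/V(t) ⇒ ln(m/m₀) = −(Q_out/(Q_in−Q_out)) ln(V/V₀).
m = m₀ (V₀/V)^(Q_out/(Q_in−Q_out)) = 37.85 × (23.00/36.1412)^(3.45955) = 7.92581 g.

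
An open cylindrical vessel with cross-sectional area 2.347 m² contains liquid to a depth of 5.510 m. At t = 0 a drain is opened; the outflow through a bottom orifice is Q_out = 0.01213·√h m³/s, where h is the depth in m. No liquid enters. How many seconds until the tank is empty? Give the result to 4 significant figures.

With no inflow, A dh/dt = −0.01213 √h.
Separate and integrate: 2(√h − √h₀) = −(0.01213/A) t.
Tank is empty when √h = 0: t_empty = 2A√h₀/0.01213.
t_empty = 2·2.347·√5.510/0.01213 = 4.69400·2.34734/0.01213 = 908.360 s.

908.4 s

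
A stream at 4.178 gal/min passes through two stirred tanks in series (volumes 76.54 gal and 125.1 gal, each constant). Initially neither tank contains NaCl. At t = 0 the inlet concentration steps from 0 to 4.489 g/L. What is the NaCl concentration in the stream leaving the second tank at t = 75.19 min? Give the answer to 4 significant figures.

Time constants: τᵢ = Vᵢ/Q for each well-mixed tank.
τ₁ = 76.54/4.178 = 18.3198 min; τ₂ = 125.1/4.178 = 29.9426 min.
Tank 1: C₁ = C_in(1 − e^(−t/τ₁)). Tank 2 (τ₁ ≠ τ₂): C₂ = C_in[1 − (τ₁ e^(−t/τ₁) − τ₂ e^(−t/τ₂))/(τ₁ − τ₂)].
At t = 75.19: e^(−t/τ₁) = 0.0165014, e^(−t/τ₂) = 0.0811755.
C₂ = 4.489·[1 − (18.3198·0.0165014 − 29.9426·0.0811755)/(-11.6228)] = 4.489·0.816886 = 3.66700 g/L.

3.667 g/L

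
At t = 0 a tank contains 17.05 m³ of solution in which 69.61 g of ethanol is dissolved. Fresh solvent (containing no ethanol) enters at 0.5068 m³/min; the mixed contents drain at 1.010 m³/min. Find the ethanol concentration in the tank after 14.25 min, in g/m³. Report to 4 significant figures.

Total volume: dV/dt = Q_in − Q_out = -0.503200 m³/min, so V(t) = 17.05 − 0.503200 t and V(14.25) = 9.87940 m³.
Species balance (pure solvent in): dm/dt = −Q_out · m/V(t).
Separate: dm/m = −Q_out dt/V(t) ⇒ ln(m/m₀) = −(Q_out/(Q_in−Q_out)) ln(V/V₀).
m = m₀ (V₀/V)^(Q_out/(Q_in−Q_out)) = 69.61 × (17.05/9.87940)^(-2.00715) = 23.2803 g.
C = m/V = 23.2803/9.87940 = 2.35645 g/m³.

2.356 g/m³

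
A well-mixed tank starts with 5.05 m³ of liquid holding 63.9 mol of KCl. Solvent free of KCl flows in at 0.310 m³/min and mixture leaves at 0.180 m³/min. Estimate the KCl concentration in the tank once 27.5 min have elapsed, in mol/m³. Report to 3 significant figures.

3.53 mol/m³

Let m(t) be the amount of KCl. Volume: V(t) = V₀ + (Q_in − Q_out) t = 5.05 + 0.13000 t; V(27.5) = 8.6250 m³.
Solute balance: dm/dt = 0 − Q_out C = −Q_out m/V(t).
Separate: dm/m = −Q_out dt/V(t) ⇒ ln(m/m₀) = −(Q_out/(Q_in−Q_out)) ln(V/V₀).
m = m₀ (V₀/V)^(Q_out/(Q_in−Q_out)) = 63.9 × (5.05/8.6250)^(1.3846) = 30.452 mol.
C = m/V = 30.452/8.6250 = 3.5307 mol/m³.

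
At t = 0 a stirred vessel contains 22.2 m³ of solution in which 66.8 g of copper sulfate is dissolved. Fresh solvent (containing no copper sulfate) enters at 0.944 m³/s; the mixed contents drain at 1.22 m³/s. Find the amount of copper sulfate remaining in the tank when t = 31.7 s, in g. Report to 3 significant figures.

Let m(t) be the amount of copper sulfate. Volume: V(t) = V₀ + (Q_in − Q_out) t = 22.2 − 0.27600 t; V(31.7) = 13.451 m³.
Solute balance: dm/dt = 0 − Q_out C = −Q_out m/V(t).
Separate: dm/m = −Q_out dt/V(t) ⇒ ln(m/m₀) = −(Q_out/(Q_in−Q_out)) ln(V/V₀).
m = m₀ (V₀/V)^(Q_out/(Q_in−Q_out)) = 66.8 × (22.2/13.451)^(-4.4203) = 7.2929 g.

7.29 g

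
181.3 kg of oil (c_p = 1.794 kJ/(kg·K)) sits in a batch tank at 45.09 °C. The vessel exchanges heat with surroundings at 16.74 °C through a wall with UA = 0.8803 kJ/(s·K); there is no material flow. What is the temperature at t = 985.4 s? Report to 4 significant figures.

M c_p dT/dt = −UA(T − T_amb).
dT/dt = (T_ss − T)/τ with T_ss = T_amb = 16.7400 °C, τ = M c_p/UA = 181.3·1.794/0.8803 = 369.479 s.
T approaches T_ss exponentially: T(t) = T_ss + (T₀ − T_ss) e^(−t/τ).
T(985.4) = 16.7400 + (28.3500)·0.0694603 = 18.7092 °C.

18.71 °C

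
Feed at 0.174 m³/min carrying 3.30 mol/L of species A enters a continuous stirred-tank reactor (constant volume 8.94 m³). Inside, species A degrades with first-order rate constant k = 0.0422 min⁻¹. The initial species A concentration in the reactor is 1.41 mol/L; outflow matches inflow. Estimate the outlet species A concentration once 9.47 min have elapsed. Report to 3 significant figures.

Accumulation = in − out − consumed: V dC/dt = Q C_in − Q C − k V C.
This is linear with rate a = Q/V + k = 0.061663 min⁻¹.
C_ss = Q C_in/(Q + kV) = 1.0416 mol/L; C(t) = C_ss + (C₀ − C_ss) e^(−a t).
C(9.47) = 1.0416 + (0.36840)·e^(−0.061663·9.47) = 1.0416 + (0.36840)·0.55769 = 1.2471 mol/L.

1.25 mol/L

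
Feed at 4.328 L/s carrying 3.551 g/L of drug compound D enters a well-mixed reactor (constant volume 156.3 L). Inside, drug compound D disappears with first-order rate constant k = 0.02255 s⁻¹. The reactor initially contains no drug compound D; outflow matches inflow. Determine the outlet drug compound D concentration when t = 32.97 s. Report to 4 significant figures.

Species balance: V dC/dt = Q C_in − Q C − k V C.
dC/dt = (Q/V) C_in − (Q/V + k) C; effective rate a = Q/V + k = 0.0276903 + 0.02255 = 0.0502403 s⁻¹.
C_ss = Q C_in/(Q + kV) = 1.95716 g/L; C(t) = C_ss + (C₀ − C_ss) e^(−a t).
C(32.97) = 1.95716 + (-1.95716)·e^(−0.0502403·32.97) = 1.95716 + (-1.95716)·0.190820 = 1.58369 g/L.

1.584 g/L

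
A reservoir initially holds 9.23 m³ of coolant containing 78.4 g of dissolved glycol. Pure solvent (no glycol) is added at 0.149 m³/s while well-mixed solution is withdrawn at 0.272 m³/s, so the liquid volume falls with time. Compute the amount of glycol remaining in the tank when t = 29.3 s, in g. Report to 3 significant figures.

Total volume: dV/dt = Q_in − Q_out = -0.12300 m³/s, so V(t) = 9.23 − 0.12300 t and V(29.3) = 5.6261 m³.
Species balance (pure solvent in): dm/dt = −Q_out · m/V(t).
dm/m = −Q_out dt/(V₀ − 0.12300 t); integrating gives ln(m/m₀) = −(Q_out/(Q_in−Q_out)) ln(V/V₀).
m = m₀ (V₀/V)^(Q_out/(Q_in−Q_out)) = 78.4 × (9.23/5.6261)^(-2.2114) = 26.235 g.

26.2 g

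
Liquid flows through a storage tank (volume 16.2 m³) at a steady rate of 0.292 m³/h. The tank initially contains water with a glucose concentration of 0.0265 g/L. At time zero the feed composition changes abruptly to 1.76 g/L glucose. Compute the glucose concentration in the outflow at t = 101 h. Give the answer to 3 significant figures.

Unsteady species balance (constant V, well mixed): V dC/dt = Q(C_in − C).
So dC/dt = (C_in − C)/τ with τ = V/Q = 16.2/0.292 = 55.479 h.
This is linear first-order; C(t) = C_in + (C₀ − C_in) e^(−t/τ).
C(101) = 1.76 + (0.0265 − 1.76)·e^(−101/55.479) = 1.76 + (-1.7335)·0.16195 = 1.4793 g/L.

1.48 g/L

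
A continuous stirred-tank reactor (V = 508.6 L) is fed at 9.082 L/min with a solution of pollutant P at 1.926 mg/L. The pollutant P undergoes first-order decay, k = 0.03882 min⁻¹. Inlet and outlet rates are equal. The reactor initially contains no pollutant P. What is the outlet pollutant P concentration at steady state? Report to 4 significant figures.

0.6068 mg/L

Accumulation = in − out − consumed: V dC/dt = Q C_in − Q C − k V C.
At steady state: 0 = Q C_in − (Q + kV) C_ss, so C_ss = Q C_in/(Q + kV).
C_ss = 9.082·1.926/(9.082 + 0.03882·508.6) = 17.4919/28.8259 = 0.606814 mg/L.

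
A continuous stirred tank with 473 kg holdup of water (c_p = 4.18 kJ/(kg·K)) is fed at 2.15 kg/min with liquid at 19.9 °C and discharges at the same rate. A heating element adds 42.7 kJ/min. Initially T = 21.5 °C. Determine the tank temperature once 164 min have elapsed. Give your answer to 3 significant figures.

23.2 °C

Heat balance on the well-mixed liquid: M c_p dT/dt = ṁ c_p (T_in − T) + 42.7.
Rearrange: dT/dt = (T_ss − T)/τ with τ = M/ṁ = 220.00 min and T_ss = T_in + Q̇/(ṁ c_p) = 24.651 °C.
This is linear first-order; T(t) = T_ss + (T₀ − T_ss) e^(−t/τ).
T(164) = 24.651 + (-3.1513)·e^(−164/220.00) = 24.651 + (-3.1513)·0.47452 = 23.156 °C.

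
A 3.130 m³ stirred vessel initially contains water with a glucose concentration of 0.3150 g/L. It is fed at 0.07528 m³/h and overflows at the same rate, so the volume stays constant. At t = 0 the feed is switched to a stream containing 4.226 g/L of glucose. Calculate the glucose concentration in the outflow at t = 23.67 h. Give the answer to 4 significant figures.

2.013 g/L

Accumulation = in − out for the solute gives V dC/dt = Q(C_in − C).
Rewrite as dC/dt + C/τ = C_in/τ, τ = V/Q = 41.5781 h.
Solution: C(t) = C_in + (C₀ − C_in) e^(−t/τ).
C(23.67) = 4.226 + (0.3150 − 4.226)·e^(−23.67/41.5781) = 4.226 + (-3.91100)·0.565927 = 2.01266 g/L.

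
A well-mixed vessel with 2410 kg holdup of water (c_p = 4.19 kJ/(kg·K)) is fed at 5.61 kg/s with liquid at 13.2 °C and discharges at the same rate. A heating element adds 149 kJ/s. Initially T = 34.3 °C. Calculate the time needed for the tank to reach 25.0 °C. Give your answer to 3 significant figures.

427 s

M c_p dT/dt = ṁ c_p (T_in − T) + Q̇.
τ = M/ṁ = 429.59 s; T_ss = T_in + Q̇/(ṁ c_p) = 19.539 °C.
T(t) = T_ss + (T₀ − T_ss) e^(−t/τ). Set T = 25.0:
e^(−t/τ) = (25.0 − 19.539)/(34.3 − 19.539) = 0.36997
t = −429.59 · ln(0.36997) = 427.16 s.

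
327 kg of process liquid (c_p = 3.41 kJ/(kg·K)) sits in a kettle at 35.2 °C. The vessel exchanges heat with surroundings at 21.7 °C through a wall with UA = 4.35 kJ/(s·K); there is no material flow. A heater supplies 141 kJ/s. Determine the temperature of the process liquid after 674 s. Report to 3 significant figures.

M c_p dT/dt = −UA(T − T_amb) + Q̇.
dT/dt = (T_ss − T)/τ with T_ss = T_amb + Q̇/UA = 21.7 + 141/4.35 = 54.114 °C, τ = M c_p/UA = 327·3.41/4.35 = 256.34 s.
This is linear first-order; T(t) = T_ss + (T₀ − T_ss) e^(−t/τ).
T(674) = 54.114 + (-18.914)·0.072126 = 52.750 °C.

52.7 °C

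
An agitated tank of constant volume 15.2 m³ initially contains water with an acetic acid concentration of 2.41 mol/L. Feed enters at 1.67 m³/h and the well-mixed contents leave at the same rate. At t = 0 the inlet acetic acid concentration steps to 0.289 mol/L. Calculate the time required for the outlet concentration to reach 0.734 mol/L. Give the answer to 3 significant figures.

14.2 h

Mass balance on the solute (V constant): V dC/dt = Q(C_in − C), so τ = V/Q = 9.1018 h.
C(t) = C_in + (C₀ − C_in) e^(−t/τ). Set C = 0.734 and solve for t:
e^(−t/τ) = (C − C_in)/(C₀ − C_in) = (0.734 − 0.289)/(2.41 − 0.289) = 0.20981
t = −τ ln(…) = 9.1018 × 1.5616 = 14.213 h.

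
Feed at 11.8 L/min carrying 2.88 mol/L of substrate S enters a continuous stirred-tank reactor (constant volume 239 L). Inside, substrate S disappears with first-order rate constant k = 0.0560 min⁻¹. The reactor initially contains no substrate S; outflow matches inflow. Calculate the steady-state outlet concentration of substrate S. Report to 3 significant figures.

1.35 mol/L

V dC/dt = Q(C_in − C) − k V C.
At steady state: 0 = Q C_in − (Q + kV) C_ss, so C_ss = Q C_in/(Q + kV).
C_ss = 11.8·2.88/(11.8 + 0.0560·239) = 33.984/25.184 = 1.3494 mol/L.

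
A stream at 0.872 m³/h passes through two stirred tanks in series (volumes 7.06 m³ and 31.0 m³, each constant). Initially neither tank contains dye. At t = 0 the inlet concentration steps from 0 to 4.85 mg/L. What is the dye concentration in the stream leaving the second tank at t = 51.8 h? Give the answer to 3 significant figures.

Time constants: τᵢ = Vᵢ/Q for each well-mixed tank.
τ₁ = 7.06/0.872 = 8.0963 h; τ₂ = 31.0/0.872 = 35.550 h.
Solving the cascade with C₁(0)=C₂(0)=0 gives C₂(t) = C_in[1 − (τ₁ e^(−t/τ₁) − τ₂ e^(−t/τ₂))/(τ₁ − τ₂)].
At t = 51.8: e^(−t/τ₁) = 0.0016649, e^(−t/τ₂) = 0.23291.
C₂ = 4.85·[1 − (8.0963·0.0016649 − 35.550·0.23291)/(-27.454)] = 4.85·0.69889 = 3.3896 mg/L.

3.39 mg/L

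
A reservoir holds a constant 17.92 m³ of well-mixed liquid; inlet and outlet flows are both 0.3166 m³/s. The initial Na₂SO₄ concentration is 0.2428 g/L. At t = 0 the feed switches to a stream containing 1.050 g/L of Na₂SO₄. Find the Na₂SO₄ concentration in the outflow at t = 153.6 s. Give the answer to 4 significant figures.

0.9965 g/L

Mass balance on the solute (V constant): V dC/dt = Q(C_in − C).
Time constant τ = V/Q = 17.92/0.3166 = 56.6014 s.
Solution: C(t) = C_in + (C₀ − C_in) e^(−t/τ).
C(153.6) = 1.050 + (0.2428 − 1.050)·e^(−153.6/56.6014) = 1.050 + (-0.807200)·0.0662901 = 0.996491 g/L.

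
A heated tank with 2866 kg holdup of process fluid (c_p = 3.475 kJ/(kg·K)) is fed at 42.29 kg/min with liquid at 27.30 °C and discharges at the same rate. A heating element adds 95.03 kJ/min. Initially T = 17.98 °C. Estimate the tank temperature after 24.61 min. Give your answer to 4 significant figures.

M c_p dT/dt = ṁ c_p (T_in − T) + Q̇.
τ = M/ṁ = 67.7702 min; T_ss = T_in + Q̇/(ṁ c_p) = 27.30 + 95.03/(42.29·3.475) = 27.9466 °C.
This is linear first-order; T(t) = T_ss + (T₀ − T_ss) e^(−t/τ).
T(24.61) = 27.9466 + (-9.96665)·e^(−24.61/67.7702) = 27.9466 + (-9.96665)·0.695490 = 21.0149 °C.

21.01 °C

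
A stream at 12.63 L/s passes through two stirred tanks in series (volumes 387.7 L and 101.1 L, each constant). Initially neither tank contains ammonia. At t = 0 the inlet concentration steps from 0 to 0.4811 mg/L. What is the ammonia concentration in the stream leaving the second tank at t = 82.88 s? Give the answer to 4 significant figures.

Each tank obeys Vᵢ dCᵢ/dt = Q(Cᵢ₋₁ − Cᵢ), so τᵢ = Vᵢ/Q.
τ₁ = 387.7/12.63 = 30.6968 s; τ₂ = 101.1/12.63 = 8.00475 s.
Solving the cascade with C₁(0)=C₂(0)=0 gives C₂(t) = C_in[1 − (τ₁ e^(−t/τ₁) − τ₂ e^(−t/τ₂))/(τ₁ − τ₂)].
At t = 82.88: e^(−t/τ₁) = 0.0672082, e^(−t/τ₂) = 3.18698e-05.
C₂ = 0.4811·[1 − (30.6968·0.0672082 − 8.00475·3.18698e-05)/(22.6920)] = 0.4811·0.909095 = 0.437366 mg/L.

0.4374 mg/L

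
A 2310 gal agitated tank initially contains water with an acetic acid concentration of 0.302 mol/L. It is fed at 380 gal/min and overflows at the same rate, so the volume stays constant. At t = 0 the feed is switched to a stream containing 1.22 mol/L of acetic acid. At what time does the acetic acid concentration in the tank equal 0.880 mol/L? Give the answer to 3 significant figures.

Mass balance on the solute (V constant): V dC/dt = Q(C_in − C), so τ = V/Q = 6.0789 min.
C(t) = C_in + (C₀ − C_in) e^(−t/τ). Set C = 0.880 and solve for t:
e^(−t/τ) = (C − C_in)/(C₀ − C_in) = (0.880 − 1.22)/(0.302 − 1.22) = 0.37037
t = −τ ln(…) = 6.0789 × 0.99325 = 6.0379 min.

6.04 min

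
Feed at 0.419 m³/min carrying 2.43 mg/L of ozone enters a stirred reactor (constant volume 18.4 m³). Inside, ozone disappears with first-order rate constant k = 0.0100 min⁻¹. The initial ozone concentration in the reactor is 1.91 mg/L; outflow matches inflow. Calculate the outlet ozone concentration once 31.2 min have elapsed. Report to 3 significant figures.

Accumulation = in − out − consumed: V dC/dt = Q C_in − Q C − k V C.
This is linear with rate a = Q/V + k = 0.032772 min⁻¹.
C_ss = Q C_in/(Q + kV) = 1.6885 mg/L; C(t) = C_ss + (C₀ − C_ss) e^(−a t).
C(31.2) = 1.6885 + (0.22149)·e^(−0.032772·31.2) = 1.6885 + (0.22149)·0.35970 = 1.7682 mg/L.

1.77 mg/L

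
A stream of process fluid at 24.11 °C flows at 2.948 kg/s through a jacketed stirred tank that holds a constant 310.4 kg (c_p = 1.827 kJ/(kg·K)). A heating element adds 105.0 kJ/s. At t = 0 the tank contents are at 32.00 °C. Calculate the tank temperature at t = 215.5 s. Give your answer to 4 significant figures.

42.11 °C

Unsteady energy balance on the tank contents: M c_p dT/dt = ṁ c_p (T_in − T) + 105.0.
Rearrange: dT/dt = (T_ss − T)/τ with τ = M/ṁ = 105.292 s and T_ss = T_in + Q̇/(ṁ c_p) = 43.6050 °C.
T approaches T_ss exponentially: T(t) = T_ss + (T₀ − T_ss) e^(−t/τ).
T(215.5) = 43.6050 + (-11.6050)·e^(−215.5/105.292) = 43.6050 + (-11.6050)·0.129161 = 42.1061 °C.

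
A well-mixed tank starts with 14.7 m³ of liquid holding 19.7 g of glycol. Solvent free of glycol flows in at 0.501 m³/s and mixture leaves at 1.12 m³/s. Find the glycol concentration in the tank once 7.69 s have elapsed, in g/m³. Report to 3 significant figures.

Let m(t) be the amount of glycol. Volume: V(t) = V₀ + (Q_in − Q_out) t = 14.7 − 0.61900 t; V(7.69) = 9.9399 m³.
Species balance (pure solvent in): dm/dt = −Q_out · m/V(t).
Separate: dm/m = −Q_out dt/V(t) ⇒ ln(m/m₀) = −(Q_out/(Q_in−Q_out)) ln(V/V₀).
m = m₀ (V₀/V)^(Q_out/(Q_in−Q_out)) = 19.7 × (14.7/9.9399)^(-1.8094) = 9.7049 g.
C = m/V = 9.7049/9.9399 = 0.97636 g/m³.

0.976 g/m³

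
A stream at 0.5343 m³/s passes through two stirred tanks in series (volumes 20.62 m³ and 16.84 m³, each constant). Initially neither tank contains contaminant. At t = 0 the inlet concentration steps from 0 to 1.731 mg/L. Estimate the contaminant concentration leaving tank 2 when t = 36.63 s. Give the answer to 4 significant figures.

Species balance on tank i: dCᵢ/dt = (Cᵢ₋₁ − Cᵢ)/τᵢ with τᵢ = Vᵢ/Q.
τ₁ = 20.62/0.5343 = 38.5926 s; τ₂ = 16.84/0.5343 = 31.5179 s.
Tank 1: C₁ = C_in(1 − e^(−t/τ₁)). Tank 2 (τ₁ ≠ τ₂): C₂ = C_in[1 − (τ₁ e^(−t/τ₁) − τ₂ e^(−t/τ₂))/(τ₁ − τ₂)].
At t = 36.63: e^(−t/τ₁) = 0.387071, e^(−t/τ₂) = 0.312798.
C₂ = 1.731·[1 − (38.5926·0.387071 − 31.5179·0.312798)/(7.07468)] = 1.731·0.282040 = 0.488212 mg/L.

0.4882 mg/L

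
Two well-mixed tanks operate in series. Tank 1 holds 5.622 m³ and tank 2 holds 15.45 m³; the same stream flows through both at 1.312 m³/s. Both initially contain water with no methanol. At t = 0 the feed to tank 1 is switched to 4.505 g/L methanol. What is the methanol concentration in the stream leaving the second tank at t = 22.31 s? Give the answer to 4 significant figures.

Each tank obeys Vᵢ dCᵢ/dt = Q(Cᵢ₋₁ − Cᵢ), so τᵢ = Vᵢ/Q.
τ₁ = 5.622/1.312 = 4.28506 s; τ₂ = 15.45/1.312 = 11.7759 s.
Tank 1: C₁ = C_in(1 − e^(−t/τ₁)). Tank 2 (τ₁ ≠ τ₂): C₂ = C_in[1 − (τ₁ e^(−t/τ₁) − τ₂ e^(−t/τ₂))/(τ₁ − τ₂)].
At t = 22.31: e^(−t/τ₁) = 0.00548104, e^(−t/τ₂) = 0.150387.
C₂ = 4.505·[1 − (4.28506·0.00548104 − 11.7759·0.150387)/(-7.49085)] = 4.505·0.766722 = 3.45408 g/L.

3.454 g/L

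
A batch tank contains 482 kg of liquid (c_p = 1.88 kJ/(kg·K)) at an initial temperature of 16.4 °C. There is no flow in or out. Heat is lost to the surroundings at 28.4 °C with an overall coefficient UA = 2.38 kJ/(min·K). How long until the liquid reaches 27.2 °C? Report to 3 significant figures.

877 min

Unsteady energy balance on the tank contents: M c_p dT/dt = −UA(T − T_amb).
τ = M c_p/UA = 380.74 min; T_ss = T_amb = 28.400 °C.
T(t) = T_ss + (T₀ − T_ss)e^(−t/τ); set T = 27.2:
t = −τ ln[(T − T_ss)/(T₀ − T_ss)] = −380.74 · ln(0.10000) = 876.69 min.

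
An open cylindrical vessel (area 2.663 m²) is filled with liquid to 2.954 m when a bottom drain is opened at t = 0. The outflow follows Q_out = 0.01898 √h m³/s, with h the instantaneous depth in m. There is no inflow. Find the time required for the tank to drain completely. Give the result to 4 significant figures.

Volume balance on the tank: A dh/dt = −0.01898 √h.
This is separable: 2 d(√h)/dt = −0.01898/A, so √h = √h₀ − (0.01898/(2A)) t.
Tank is empty when √h = 0: t_empty = 2A√h₀/0.01898.
t_empty = 2·2.663·√2.954/0.01898 = 5.32600·1.71872/0.01898 = 482.292 s.

482.3 s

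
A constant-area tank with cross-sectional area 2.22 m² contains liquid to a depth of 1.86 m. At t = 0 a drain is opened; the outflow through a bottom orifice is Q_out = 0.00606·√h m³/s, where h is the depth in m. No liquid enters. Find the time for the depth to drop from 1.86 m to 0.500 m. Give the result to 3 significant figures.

481 s

With no inflow, A dh/dt = −0.00606 √h.
This is separable: 2 d(√h)/dt = −0.00606/A, so √h = √h₀ − (0.00606/(2A)) t.
t = 2A(√h₀ − √h)/0.00606 = 2·2.22·(√1.86 − √0.500)/0.00606
  = 4.4400 × (1.3638 − 0.70711) / 0.00606 = 481.15 s.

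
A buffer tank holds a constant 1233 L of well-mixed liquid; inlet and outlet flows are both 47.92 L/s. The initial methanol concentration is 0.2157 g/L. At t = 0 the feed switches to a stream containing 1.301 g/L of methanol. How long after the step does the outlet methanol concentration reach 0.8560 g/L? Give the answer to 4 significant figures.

22.94 s

Accumulation = in − out for the solute gives V dC/dt = Q(C_in − C), so τ = V/Q = 25.7304 s.
C(t) = C_in + (C₀ − C_in) e^(−t/τ). Set C = 0.8560 and solve for t:
e^(−t/τ) = (C − C_in)/(C₀ − C_in) = (0.8560 − 1.301)/(0.2157 − 1.301) = 0.410025
t = −τ ln(…) = 25.7304 × 0.891537 = 22.9396 s.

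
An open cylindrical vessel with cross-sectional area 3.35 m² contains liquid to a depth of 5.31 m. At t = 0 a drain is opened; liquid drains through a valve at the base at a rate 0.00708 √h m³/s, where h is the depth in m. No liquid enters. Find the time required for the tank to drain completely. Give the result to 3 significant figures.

Mass balance (ρ constant): A dh/dt = −0.00708 √h.
∫ h^(−1/2) dh = −(0.00708/A) ∫ dt, giving 2√h = 2√h₀ − (0.00708/A) t.
Set h = 0: 2√h₀ = (0.00708/A) t_empty ⇒ t_empty = 2A√h₀/0.00708.
t_empty = 2·3.35·√5.31/0.00708 = 6.7000·2.3043/0.00708 = 2180.7 s.

2180 s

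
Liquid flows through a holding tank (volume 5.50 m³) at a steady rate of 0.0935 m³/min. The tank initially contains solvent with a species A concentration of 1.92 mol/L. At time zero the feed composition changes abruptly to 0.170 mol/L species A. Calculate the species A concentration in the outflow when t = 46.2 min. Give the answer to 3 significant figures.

Accumulation = in − out for the solute gives V dC/dt = Q(C_in − C).
So dC/dt = (C_in − C)/τ with τ = V/Q = 5.50/0.0935 = 58.824 min.
This is linear first-order; C(t) = C_in + (C₀ − C_in) e^(−t/τ).
C(46.2) = 0.170 + (1.92 − 0.170)·e^(−46.2/58.824) = 0.170 + (1.7500)·0.45594 = 0.96789 mol/L.

0.968 mol/L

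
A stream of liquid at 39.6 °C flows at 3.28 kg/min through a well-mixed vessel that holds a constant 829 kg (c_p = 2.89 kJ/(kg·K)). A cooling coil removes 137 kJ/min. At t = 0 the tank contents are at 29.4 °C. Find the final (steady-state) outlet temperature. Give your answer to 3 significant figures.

M c_p dT/dt = ṁ c_p (T_in − T) − Q̇.
At steady state dT/dt = 0 ⇒ T_ss = T_in − Q̇/(ṁ c_p) = 39.6 − 137/(3.28·2.89) = 25.147 °C.

25.1 °C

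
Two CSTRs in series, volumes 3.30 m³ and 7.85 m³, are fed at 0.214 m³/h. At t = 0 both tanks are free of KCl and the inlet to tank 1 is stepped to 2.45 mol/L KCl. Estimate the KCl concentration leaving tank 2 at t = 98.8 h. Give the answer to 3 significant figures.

Species balance on tank i: dCᵢ/dt = (Cᵢ₋₁ − Cᵢ)/τᵢ with τᵢ = Vᵢ/Q.
τ₁ = 3.30/0.214 = 15.421 h; τ₂ = 7.85/0.214 = 36.682 h.
Solving the cascade with C₁(0)=C₂(0)=0 gives C₂(t) = C_in[1 − (τ₁ e^(−t/τ₁) − τ₂ e^(−t/τ₂))/(τ₁ − τ₂)].
At t = 98.8: e^(−t/τ₁) = 0.0016499, e^(−t/τ₂) = 0.067650.
C₂ = 2.45·[1 − (15.421·0.0016499 − 36.682·0.067650)/(-21.262)] = 2.45·0.88448 = 2.1670 mol/L.

2.17 mol/L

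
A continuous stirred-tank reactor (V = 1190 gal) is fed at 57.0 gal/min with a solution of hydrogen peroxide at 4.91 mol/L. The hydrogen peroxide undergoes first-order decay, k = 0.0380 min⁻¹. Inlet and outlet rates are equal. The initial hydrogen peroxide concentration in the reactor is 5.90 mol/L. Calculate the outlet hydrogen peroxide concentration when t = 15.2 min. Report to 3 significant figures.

Accumulation = in − out − consumed: V dC/dt = Q C_in − Q C − k V C.
This is linear with rate a = Q/V + k = 0.085899 min⁻¹.
C_ss = Q C_in/(Q + kV) = 2.7379 mol/L; C(t) = C_ss + (C₀ − C_ss) e^(−a t).
C(15.2) = 2.7379 + (3.1621)·e^(−0.085899·15.2) = 2.7379 + (3.1621)·0.27099 = 3.5948 mol/L.

3.59 mol/L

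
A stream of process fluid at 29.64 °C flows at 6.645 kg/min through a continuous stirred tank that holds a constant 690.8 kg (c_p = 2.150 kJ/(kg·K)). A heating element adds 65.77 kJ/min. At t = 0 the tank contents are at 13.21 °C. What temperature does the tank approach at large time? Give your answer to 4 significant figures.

First-law balance (no shaft work): M c_p dT/dt = ṁ c_p (T_in − T) + 65.77.
At steady state dT/dt = 0 ⇒ T_ss = T_in + Q̇/(ṁ c_p) = 29.64 + 65.77/(6.645·2.150) = 34.2436 °C.

34.24 °C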